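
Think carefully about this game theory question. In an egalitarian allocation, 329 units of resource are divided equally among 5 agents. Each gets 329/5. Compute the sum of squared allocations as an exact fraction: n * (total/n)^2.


Step 1: Each agent's share = 329/5
Step 2: Square of each share = (329/5)^2 = 108241/25
Step 3: Sum of squares = 5 * 108241/25 = 108241/5

108241/5


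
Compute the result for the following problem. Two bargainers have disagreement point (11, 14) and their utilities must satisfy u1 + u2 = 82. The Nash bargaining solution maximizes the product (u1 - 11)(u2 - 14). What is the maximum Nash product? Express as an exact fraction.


Step 1: The Nash solution splits surplus symmetrically above the disagreement point
Step 2: u1 = (total + d1 - d2)/2 = (82 + 11 - 14)/2 = 79/2
Step 3: u2 = (total - d1 + d2)/2 = (82 - 11 + 14)/2 = 85/2
Step 4: Nash product = (79/2 - 11) * (85/2 - 14)
Step 5: = 57/2 * 57/2 = 3249/4

3249/4


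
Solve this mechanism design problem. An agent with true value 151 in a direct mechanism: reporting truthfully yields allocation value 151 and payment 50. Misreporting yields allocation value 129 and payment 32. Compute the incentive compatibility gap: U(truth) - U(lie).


Step 1: U(truth) = value - payment = 151 - 50 = 101
Step 2: U(lie) = allocation - payment = 129 - 32 = 97
Step 3: IC gap = 101 - 97 = 4

4


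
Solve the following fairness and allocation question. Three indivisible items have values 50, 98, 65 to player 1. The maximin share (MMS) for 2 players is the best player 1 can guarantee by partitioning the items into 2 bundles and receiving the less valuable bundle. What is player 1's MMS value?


Step 1: Item values = 50, 98, 65
Step 2: Enumerate all 2-bundle partitions and take the smaller bundle:
  Partition 1: {50} vs {98,65} -> bundles 50, 163; min = 50
  Partition 2: {98} vs {50,65} -> bundles 98, 115; min = 98
  Partition 3: {65} vs {50,98} -> bundles 65, 148; min = 65
Step 3: MMS = max(50, 98, 65) = 98

98


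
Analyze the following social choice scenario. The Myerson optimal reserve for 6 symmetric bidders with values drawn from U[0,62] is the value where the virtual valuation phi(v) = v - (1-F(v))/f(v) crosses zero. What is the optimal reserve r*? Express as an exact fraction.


Step 1: For U[0,62], F(v) = v/62 and f(v) = 1/62
Step 2: phi(v) = v - (1 - v/62)/(1/62) = v - (62 - v) = 2v - 62
Step 3: Set phi(r*) = 0: 2r* - 62 = 0
Step 4: r* = 62/2 = 31 (the number of bidders n = 6 does not enter)

31


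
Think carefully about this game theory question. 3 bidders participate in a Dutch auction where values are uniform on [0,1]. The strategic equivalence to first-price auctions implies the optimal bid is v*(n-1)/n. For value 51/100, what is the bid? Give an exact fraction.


Step 1: Dutch auctions are strategically equivalent to first-price auctions
Step 2: The equilibrium bid is b(v) = v*(n-1)/n
Step 3: b = 51/100 * 2/3
Step 4: b = 17/50

17/50


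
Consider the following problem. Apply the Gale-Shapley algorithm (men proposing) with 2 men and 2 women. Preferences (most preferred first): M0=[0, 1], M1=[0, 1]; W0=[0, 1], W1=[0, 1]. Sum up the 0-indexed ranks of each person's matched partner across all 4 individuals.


Step 1: Run Gale-Shapley (men propose, women hold best offer):
  M0 proposes to W0; she accepts
  M1 proposes to W0; rejected
  M1 proposes to W1; she accepts
Step 2: Final matching: W0-M0, W1-M1
Step 3: 0-indexed ranks (man's rank of his match, then woman's): 0 + 0 + 1 + 1
Step 4: Total rank sum = 2

2


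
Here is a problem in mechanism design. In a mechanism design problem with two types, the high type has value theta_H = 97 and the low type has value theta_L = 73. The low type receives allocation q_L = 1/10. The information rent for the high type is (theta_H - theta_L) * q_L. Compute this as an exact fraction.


Step 1: theta_H - theta_L = 97 - 73 = 24
Step 2: Information rent = (theta_H - theta_L) * q_L
Step 3: = 24 * 1/10
Step 4: = 12/5

12/5


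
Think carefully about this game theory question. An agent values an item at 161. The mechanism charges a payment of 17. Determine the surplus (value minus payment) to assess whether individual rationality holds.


Step 1: Surplus = value - payment = 161 - 17 = 144
Step 2: IR is satisfied (surplus >= 0)

144


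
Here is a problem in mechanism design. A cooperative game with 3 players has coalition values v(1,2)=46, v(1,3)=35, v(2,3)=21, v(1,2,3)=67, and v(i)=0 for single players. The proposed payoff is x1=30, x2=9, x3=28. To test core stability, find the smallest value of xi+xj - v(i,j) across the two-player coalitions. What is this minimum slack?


Step 1: Slack for coalition (1,2): x1+x2 - v12 = 39 - 46 = -7
Step 2: Slack for coalition (1,3): x1+x3 - v13 = 58 - 35 = 23
Step 3: Slack for coalition (2,3): x2+x3 - v23 = 37 - 21 = 16
Step 4: Minimum slack = min(-7, 23, 16) = -7, attained by (1,2); coalition (1,2) can block (slack < 0), so the allocation is not in the core

-7


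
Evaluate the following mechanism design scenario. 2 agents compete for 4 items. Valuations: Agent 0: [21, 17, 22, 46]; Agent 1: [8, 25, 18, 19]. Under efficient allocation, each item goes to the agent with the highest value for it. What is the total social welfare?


Step 1: For each item, find the maximum value among all agents.
Step 2: Item 0 -> Agent 0 (value 21)
Step 3: Item 1 -> Agent 1 (value 25)
Step 4: Item 2 -> Agent 0 (value 22)
Step 5: Item 3 -> Agent 0 (value 46)
Step 6: Total welfare = 21 + 25 + 22 + 46 = 114

114


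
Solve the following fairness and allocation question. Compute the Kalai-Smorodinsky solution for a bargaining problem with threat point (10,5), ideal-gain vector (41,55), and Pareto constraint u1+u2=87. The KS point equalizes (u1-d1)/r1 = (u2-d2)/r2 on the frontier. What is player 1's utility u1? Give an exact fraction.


Step 1: At the KS point, (u1-d1)/r1 = (u2-d2)/r2 = t and u1+u2 = 87
Step 2: u1 = d1 + r1*t and u2 = d2 + r2*t, so (d1 + r1*t) + (d2 + r2*t) = 87
Step 3: t = (87 - 10 - 5)/(41 + 55) = 72/96 = 3/4
Step 4: u1 = d1 + r1*t = 10 + 41 * 3/4 = 163/4
Step 5: (Check: u2 = d2 + r2*t = 185/4; u1+u2 = 163/4 + 185/4 = 87, on the frontier.)

163/4


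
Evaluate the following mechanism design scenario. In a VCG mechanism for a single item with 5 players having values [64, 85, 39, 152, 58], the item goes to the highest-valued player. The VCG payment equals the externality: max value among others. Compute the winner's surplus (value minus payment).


Step 1: The winner is the agent with the highest value: agent 3 with value 152
Step 2: Values of other agents: [64, 85, 39, 58]
Step 3: VCG payment = max of others' values = 85
Step 4: Surplus = 152 - 85 = 67

67


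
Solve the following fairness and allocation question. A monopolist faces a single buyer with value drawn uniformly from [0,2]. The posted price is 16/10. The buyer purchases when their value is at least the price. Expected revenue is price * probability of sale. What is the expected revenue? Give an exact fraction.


Step 1: Posted price r = 8/5, value support [0,2]
Step 2: P(v >= r) = (2 - 8/5)/2 = 1/5
Step 3: Expected revenue = r * P(v >= r) = 8/5 * 1/5
Step 4: Revenue = 8/25

8/25


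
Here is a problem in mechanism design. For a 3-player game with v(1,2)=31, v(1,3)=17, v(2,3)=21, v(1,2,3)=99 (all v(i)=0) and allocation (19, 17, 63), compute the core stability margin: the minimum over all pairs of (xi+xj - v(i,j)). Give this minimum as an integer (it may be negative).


Step 1: Slack for coalition (1,2): x1+x2 - v12 = 36 - 31 = 5
Step 2: Slack for coalition (1,3): x1+x3 - v13 = 82 - 17 = 65
Step 3: Slack for coalition (2,3): x2+x3 - v23 = 80 - 21 = 59
Step 4: Minimum slack = min(5, 65, 59) = 5, attained by (1,2); no pair can gain by deviating, so the allocation is in the core

5


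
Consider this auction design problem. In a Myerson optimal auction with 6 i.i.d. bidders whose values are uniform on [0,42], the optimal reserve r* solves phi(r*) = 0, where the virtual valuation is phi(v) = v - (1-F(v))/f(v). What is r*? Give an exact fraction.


Step 1: For U[0,42], F(v) = v/42 and f(v) = 1/42
Step 2: phi(v) = v - (1 - v/42)/(1/42) = v - (42 - v) = 2v - 42
Step 3: Set phi(r*) = 0: 2r* - 42 = 0
Step 4: r* = 42/2 = 21 (the number of bidders n = 6 does not enter)

21


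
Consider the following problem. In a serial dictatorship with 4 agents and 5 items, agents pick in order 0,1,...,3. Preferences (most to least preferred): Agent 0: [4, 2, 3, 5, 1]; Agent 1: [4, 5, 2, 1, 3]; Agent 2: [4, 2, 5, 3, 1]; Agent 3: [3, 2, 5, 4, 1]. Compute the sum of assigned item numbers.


Step 1: Agent 0 picks item 4
Step 2: Agent 1 picks item 5
Step 3: Agent 2 picks item 2
Step 4: Agent 3 picks item 3
Step 5: Sum = 4 + 5 + 2 + 3 = 14

14


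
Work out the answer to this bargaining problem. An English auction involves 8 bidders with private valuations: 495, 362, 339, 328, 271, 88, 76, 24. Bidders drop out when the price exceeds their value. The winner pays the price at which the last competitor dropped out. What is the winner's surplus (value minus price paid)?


Step 1: Identify the highest value: 495
Step 2: Identify the second-highest value: 362
Step 3: The final price = second-highest value = 362
Step 4: Surplus = 495 - 362 = 133

133


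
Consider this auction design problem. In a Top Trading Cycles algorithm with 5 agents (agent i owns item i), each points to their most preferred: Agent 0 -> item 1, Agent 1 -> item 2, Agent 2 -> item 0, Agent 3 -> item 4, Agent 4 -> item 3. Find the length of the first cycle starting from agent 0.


Step 1: Trace the pointer graph from agent 0: 0 -> 1 -> 2 -> 0
Step 2: A cycle is detected when we revisit agent 0
Step 3: The cycle is: 0 -> 1 -> 2 -> 0
Step 4: Cycle length = 3

3


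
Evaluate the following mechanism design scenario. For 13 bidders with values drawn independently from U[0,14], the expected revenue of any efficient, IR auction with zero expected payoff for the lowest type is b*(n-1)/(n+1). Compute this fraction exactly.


Step 1: By Revenue Equivalence, expected revenue = b*(n-1)/(n+1)
Step 2: Substituting n = 13, b = 14
Step 3: Revenue = 14*(13-1)/(13+1) = 14*12/14
Step 4: Revenue = 168/14 = 12

12


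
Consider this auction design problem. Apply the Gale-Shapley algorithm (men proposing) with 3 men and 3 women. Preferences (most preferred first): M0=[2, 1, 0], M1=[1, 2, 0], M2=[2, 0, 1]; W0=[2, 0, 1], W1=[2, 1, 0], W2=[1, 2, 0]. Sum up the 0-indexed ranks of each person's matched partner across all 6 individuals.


Step 1: Run Gale-Shapley (men propose, women hold best offer):
  M0 proposes to W2; she accepts
  M1 proposes to W1; she accepts
  M2 proposes to W2; she switches from M0
  M0 proposes to W1; rejected
  M0 proposes to W0; she accepts
Step 2: Final matching: W0-M0, W1-M1, W2-M2
Step 3: 0-indexed ranks (man's rank of his match, then woman's): 2 + 1 + 0 + 1 + 0 + 1
Step 4: Total rank sum = 5

5


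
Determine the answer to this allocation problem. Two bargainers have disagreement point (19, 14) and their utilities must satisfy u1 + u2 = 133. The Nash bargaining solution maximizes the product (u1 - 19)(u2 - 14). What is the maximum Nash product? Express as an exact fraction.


Step 1: The Nash solution splits surplus symmetrically above the disagreement point
Step 2: u1 = (total + d1 - d2)/2 = (133 + 19 - 14)/2 = 69
Step 3: u2 = (total - d1 + d2)/2 = (133 - 19 + 14)/2 = 64
Step 4: Nash product = (69 - 19) * (64 - 14)
Step 5: = 50 * 50 = 2500

2500


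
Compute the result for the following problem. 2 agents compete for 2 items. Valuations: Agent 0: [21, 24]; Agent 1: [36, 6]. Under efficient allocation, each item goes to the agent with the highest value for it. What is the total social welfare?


Step 1: For each item, find the maximum value among all agents.
Step 2: Item 0 -> Agent 1 (value 36)
Step 3: Item 1 -> Agent 0 (value 24)
Step 4: Total welfare = 36 + 24 = 60

60


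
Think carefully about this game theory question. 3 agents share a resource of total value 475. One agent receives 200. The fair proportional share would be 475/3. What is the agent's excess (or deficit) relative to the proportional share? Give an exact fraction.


Step 1: Proportional share = 475/3
Step 2: Agent's actual allocation = 200
Step 3: Excess = 200 - 475/3 = 125/3

125/3


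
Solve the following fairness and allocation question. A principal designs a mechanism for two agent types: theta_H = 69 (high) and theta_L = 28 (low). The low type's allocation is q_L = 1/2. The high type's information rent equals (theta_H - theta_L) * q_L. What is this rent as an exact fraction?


Step 1: theta_H - theta_L = 69 - 28 = 41
Step 2: Information rent = (theta_H - theta_L) * q_L
Step 3: = 41 * 1/2
Step 4: = 41/2

41/2


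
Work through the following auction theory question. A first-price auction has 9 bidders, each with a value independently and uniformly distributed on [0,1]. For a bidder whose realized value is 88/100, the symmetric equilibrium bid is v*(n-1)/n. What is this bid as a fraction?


Step 1: The symmetric BNE bidding function is b(v) = v * (n-1) / n
Step 2: Substitute v = 22/25 and n = 9
Step 3: b = 22/25 * 8/9
Step 4: b = 176/225

176/225


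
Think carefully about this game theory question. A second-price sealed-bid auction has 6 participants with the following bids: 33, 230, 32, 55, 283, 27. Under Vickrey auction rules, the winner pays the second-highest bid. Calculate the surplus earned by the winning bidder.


Step 1: Sort bids in descending order: 283, 230, 55, 33, 32, 27
Step 2: The winning bid is the highest: 283
Step 3: The payment equals the second-highest bid: 230
Step 4: Surplus = winner's bid - payment = 283 - 230 = 53

53


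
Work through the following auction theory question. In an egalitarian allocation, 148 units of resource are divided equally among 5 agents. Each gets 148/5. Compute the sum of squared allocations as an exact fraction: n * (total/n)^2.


Step 1: Each agent's share = 148/5
Step 2: Square of each share = (148/5)^2 = 21904/25
Step 3: Sum of squares = 5 * 21904/25 = 21904/5

21904/5


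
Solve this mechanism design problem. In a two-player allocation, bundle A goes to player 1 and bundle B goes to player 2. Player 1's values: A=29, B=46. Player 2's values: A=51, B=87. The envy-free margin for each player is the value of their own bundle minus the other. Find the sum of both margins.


Step 1: Player 1's margin = v1(A) - v1(B) = 29 - 46 = -17
Step 2: Player 2's margin = v2(B) - v2(A) = 87 - 51 = 36
Step 3: Total margin = -17 + 36 = 19

19


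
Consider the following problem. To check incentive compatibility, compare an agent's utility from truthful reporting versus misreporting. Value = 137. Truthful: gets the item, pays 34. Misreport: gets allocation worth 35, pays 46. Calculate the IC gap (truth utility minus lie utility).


Step 1: U(truth) = value - payment = 137 - 34 = 103
Step 2: U(lie) = allocation - payment = 35 - 46 = -11
Step 3: IC gap = 103 - (-11) = 114

114


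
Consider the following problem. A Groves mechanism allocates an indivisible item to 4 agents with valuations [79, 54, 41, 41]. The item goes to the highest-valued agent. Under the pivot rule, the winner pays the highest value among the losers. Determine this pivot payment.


Step 1: The efficient winner is agent 0 with value 79
Step 2: Other agents' values: [54, 41, 41]
Step 3: Pivot payment = max(others) = 54
Step 4: The winner pays 54

54


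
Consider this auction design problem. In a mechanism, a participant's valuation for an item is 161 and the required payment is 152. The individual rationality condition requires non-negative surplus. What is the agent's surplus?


Step 1: Surplus = value - payment = 161 - 152 = 9
Step 2: IR is satisfied (surplus >= 0)

9


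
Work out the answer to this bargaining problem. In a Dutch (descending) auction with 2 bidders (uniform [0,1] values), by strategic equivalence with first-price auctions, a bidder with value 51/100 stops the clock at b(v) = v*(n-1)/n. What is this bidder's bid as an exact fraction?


Step 1: Dutch auctions are strategically equivalent to first-price auctions
Step 2: The equilibrium bid is b(v) = v*(n-1)/n
Step 3: b = 51/100 * 1/2
Step 4: b = 51/200

51/200


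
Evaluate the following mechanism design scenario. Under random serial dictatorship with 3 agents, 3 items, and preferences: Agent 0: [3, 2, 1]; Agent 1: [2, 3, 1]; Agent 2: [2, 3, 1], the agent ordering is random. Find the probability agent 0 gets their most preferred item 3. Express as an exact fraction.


Step 1: Agent 0 wants item 3
Step 2: There are 6 possible orderings of agents
Step 3: In 4 orderings, agent 0 gets item 3
Step 4: Probability = 4/6 = 2/3

2/3


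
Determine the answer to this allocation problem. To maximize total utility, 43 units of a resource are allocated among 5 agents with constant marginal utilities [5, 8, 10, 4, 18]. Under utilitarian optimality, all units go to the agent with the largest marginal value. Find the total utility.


Step 1: The marginal utilities are [5, 8, 10, 4, 18]
Step 2: The highest marginal utility is 18
Step 3: All 43 units go to that agent
Step 4: Total utility = 18 * 43 = 774

774


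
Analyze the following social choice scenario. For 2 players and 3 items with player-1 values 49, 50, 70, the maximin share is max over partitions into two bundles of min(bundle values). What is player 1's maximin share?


Step 1: Item values = 49, 50, 70
Step 2: Enumerate all 2-bundle partitions and take the smaller bundle:
  Partition 1: {49} vs {50,70} -> bundles 49, 120; min = 49
  Partition 2: {50} vs {49,70} -> bundles 50, 119; min = 50
  Partition 3: {70} vs {49,50} -> bundles 70, 99; min = 70
Step 3: MMS = max(49, 50, 70) = 70

70


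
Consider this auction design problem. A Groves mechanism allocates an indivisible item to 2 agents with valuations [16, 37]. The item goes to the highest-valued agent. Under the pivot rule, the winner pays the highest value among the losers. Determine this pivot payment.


Step 1: The efficient winner is agent 1 with value 37
Step 2: Other agents' values: [16]
Step 3: Pivot payment = max(others) = 16
Step 4: The winner pays 16

16


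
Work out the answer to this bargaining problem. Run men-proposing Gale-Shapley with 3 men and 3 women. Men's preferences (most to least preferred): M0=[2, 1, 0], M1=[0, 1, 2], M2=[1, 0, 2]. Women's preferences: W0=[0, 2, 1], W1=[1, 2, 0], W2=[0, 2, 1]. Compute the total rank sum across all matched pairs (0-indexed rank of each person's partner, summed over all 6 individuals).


Step 1: Run Gale-Shapley (men propose, women hold best offer):
  M0 proposes to W2; she accepts
  M1 proposes to W0; she accepts
  M2 proposes to W1; she accepts
Step 2: Final matching: W0-M1, W1-M2, W2-M0
Step 3: 0-indexed ranks (man's rank of his match, then woman's): 0 + 2 + 0 + 1 + 0 + 0
Step 4: Total rank sum = 3

3


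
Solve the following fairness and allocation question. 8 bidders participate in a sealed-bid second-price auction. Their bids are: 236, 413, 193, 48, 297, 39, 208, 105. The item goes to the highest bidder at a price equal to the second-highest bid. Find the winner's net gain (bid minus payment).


Step 1: Sort bids in descending order: 413, 297, 236, 208, 193, 105, 48, 39
Step 2: The winning bid is the highest: 413
Step 3: The payment equals the second-highest bid: 297
Step 4: Surplus = winner's bid - payment = 413 - 297 = 116

116


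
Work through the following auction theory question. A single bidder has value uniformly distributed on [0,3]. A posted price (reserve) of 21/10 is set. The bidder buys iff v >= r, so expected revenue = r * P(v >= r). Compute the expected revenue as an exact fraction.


Step 1: Posted price r = 21/10, value support [0,3]
Step 2: P(v >= r) = (3 - 21/10)/3 = 3/10
Step 3: Expected revenue = r * P(v >= r) = 21/10 * 3/10
Step 4: Revenue = 63/100

63/100


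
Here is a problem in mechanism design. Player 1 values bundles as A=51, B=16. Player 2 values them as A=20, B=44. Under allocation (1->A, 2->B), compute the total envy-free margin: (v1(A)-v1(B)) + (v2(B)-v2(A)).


Step 1: Player 1's margin = v1(A) - v1(B) = 51 - 16 = 35
Step 2: Player 2's margin = v2(B) - v2(A) = 44 - 20 = 24
Step 3: Total margin = 35 + 24 = 59

59


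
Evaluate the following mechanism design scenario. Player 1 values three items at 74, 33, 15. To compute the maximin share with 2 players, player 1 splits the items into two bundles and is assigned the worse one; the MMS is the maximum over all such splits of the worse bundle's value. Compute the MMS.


Step 1: Item values = 74, 33, 15
Step 2: Enumerate all 2-bundle partitions and take the smaller bundle:
  Partition 1: {74} vs {33,15} -> bundles 74, 48; min = 48
  Partition 2: {33} vs {74,15} -> bundles 33, 89; min = 33
  Partition 3: {15} vs {74,33} -> bundles 15, 107; min = 15
Step 3: MMS = max(48, 33, 15) = 48

48


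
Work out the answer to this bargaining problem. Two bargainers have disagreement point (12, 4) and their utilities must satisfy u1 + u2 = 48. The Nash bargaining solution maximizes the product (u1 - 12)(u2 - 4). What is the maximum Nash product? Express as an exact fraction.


Step 1: The Nash solution splits surplus symmetrically above the disagreement point
Step 2: u1 = (total + d1 - d2)/2 = (48 + 12 - 4)/2 = 28
Step 3: u2 = (total - d1 + d2)/2 = (48 - 12 + 4)/2 = 20
Step 4: Nash product = (28 - 12) * (20 - 4)
Step 5: = 16 * 16 = 256

256


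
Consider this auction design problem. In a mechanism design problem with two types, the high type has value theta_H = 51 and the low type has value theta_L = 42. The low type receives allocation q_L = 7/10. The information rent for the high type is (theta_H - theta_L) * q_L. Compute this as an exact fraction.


Step 1: theta_H - theta_L = 51 - 42 = 9
Step 2: Information rent = (theta_H - theta_L) * q_L
Step 3: = 9 * 7/10
Step 4: = 63/10

63/10


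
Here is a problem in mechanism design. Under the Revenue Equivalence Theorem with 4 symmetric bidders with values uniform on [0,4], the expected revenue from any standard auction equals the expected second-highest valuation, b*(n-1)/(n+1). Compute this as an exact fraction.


Step 1: By Revenue Equivalence, expected revenue = b*(n-1)/(n+1)
Step 2: Substituting n = 4, b = 4
Step 3: Revenue = 4*(4-1)/(4+1) = 4*3/5
Step 4: Revenue = 12/5

12/5


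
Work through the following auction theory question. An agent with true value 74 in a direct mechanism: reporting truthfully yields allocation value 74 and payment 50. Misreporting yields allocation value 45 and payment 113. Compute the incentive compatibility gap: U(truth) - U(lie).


Step 1: U(truth) = value - payment = 74 - 50 = 24
Step 2: U(lie) = allocation - payment = 45 - 113 = -68
Step 3: IC gap = 24 - (-68) = 92

92


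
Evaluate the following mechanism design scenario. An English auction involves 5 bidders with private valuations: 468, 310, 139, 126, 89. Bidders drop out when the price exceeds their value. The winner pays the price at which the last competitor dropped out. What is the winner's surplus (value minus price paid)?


Step 1: Identify the highest value: 468
Step 2: Identify the second-highest value: 310
Step 3: The final price = second-highest value = 310
Step 4: Surplus = 468 - 310 = 158

158


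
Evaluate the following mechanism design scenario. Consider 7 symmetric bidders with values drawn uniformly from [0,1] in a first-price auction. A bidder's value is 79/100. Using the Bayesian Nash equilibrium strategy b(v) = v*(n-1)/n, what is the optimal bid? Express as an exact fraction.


Step 1: The symmetric BNE bidding function is b(v) = v * (n-1) / n
Step 2: Substitute v = 79/100 and n = 7
Step 3: b = 79/100 * 6/7
Step 4: b = 237/350

237/350


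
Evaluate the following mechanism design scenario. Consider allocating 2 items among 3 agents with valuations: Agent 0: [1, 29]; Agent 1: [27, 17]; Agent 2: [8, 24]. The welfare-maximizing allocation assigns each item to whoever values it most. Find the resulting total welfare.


Step 1: For each item, find the maximum value among all agents.
Step 2: Item 0 -> Agent 1 (value 27)
Step 3: Item 1 -> Agent 0 (value 29)
Step 4: Total welfare = 27 + 29 = 56

56


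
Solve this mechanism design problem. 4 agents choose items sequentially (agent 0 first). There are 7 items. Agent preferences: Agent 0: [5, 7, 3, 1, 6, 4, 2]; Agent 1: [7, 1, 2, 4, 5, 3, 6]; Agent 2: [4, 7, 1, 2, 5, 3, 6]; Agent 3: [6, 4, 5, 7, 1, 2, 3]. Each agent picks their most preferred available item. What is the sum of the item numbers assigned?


Step 1: Agent 0 picks item 5
Step 2: Agent 1 picks item 7
Step 3: Agent 2 picks item 4
Step 4: Agent 3 picks item 6
Step 5: Sum = 5 + 7 + 4 + 6 = 22

22


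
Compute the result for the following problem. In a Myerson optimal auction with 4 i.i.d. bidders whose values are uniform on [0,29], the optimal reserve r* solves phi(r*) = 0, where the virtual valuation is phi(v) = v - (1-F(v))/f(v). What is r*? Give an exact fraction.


Step 1: For U[0,29], F(v) = v/29 and f(v) = 1/29
Step 2: phi(v) = v - (1 - v/29)/(1/29) = v - (29 - v) = 2v - 29
Step 3: Set phi(r*) = 0: 2r* - 29 = 0
Step 4: r* = 29/2 (the number of bidders n = 4 does not enter)

29/2


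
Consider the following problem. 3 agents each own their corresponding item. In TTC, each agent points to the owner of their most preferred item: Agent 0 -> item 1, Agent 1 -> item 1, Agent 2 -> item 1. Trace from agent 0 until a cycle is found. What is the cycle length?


Step 1: Trace the pointer graph from agent 0: 0 -> 1 -> 1
Step 2: A cycle is detected when we revisit agent 1
Step 3: The cycle is: 1 -> 1
Step 4: Cycle length = 1

1


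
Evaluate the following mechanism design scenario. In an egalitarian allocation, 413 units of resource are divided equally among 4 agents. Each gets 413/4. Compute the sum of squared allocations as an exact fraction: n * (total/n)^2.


Step 1: Each agent's share = 413/4
Step 2: Square of each share = (413/4)^2 = 170569/16
Step 3: Sum of squares = 4 * 170569/16 = 170569/4

170569/4


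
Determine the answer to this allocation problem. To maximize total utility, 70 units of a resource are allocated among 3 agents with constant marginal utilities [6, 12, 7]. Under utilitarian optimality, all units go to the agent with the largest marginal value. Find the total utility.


Step 1: The marginal utilities are [6, 12, 7]
Step 2: The highest marginal utility is 12
Step 3: All 70 units go to that agent
Step 4: Total utility = 12 * 70 = 840

840


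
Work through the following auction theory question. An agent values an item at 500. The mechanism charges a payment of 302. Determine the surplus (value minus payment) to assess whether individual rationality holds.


Step 1: Surplus = value - payment = 500 - 302 = 198
Step 2: IR is satisfied (surplus >= 0)

198


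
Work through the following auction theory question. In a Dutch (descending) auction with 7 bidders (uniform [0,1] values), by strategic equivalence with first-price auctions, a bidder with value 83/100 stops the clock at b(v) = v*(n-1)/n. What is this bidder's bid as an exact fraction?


Step 1: Dutch auctions are strategically equivalent to first-price auctions
Step 2: The equilibrium bid is b(v) = v*(n-1)/n
Step 3: b = 83/100 * 6/7
Step 4: b = 249/350

249/350


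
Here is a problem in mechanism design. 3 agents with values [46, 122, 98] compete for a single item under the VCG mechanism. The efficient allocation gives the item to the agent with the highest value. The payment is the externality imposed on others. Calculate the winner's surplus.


Step 1: The winner is the agent with the highest value: agent 1 with value 122
Step 2: Values of other agents: [46, 98]
Step 3: VCG payment = max of others' values = 98
Step 4: Surplus = 122 - 98 = 24

24


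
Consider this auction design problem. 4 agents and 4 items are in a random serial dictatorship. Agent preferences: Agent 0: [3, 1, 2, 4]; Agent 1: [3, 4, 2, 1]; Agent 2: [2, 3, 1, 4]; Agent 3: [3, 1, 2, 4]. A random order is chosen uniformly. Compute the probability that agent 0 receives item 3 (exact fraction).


Step 1: Agent 0 wants item 3
Step 2: There are 24 possible orderings of agents
Step 3: In 8 orderings, agent 0 gets item 3
Step 4: Probability = 8/24 = 1/3

1/3


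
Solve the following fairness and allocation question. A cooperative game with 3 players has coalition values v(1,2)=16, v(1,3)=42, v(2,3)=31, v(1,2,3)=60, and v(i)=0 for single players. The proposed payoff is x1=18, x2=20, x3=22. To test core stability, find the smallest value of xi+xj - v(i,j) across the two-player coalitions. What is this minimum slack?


Step 1: Slack for coalition (1,2): x1+x2 - v12 = 38 - 16 = 22
Step 2: Slack for coalition (1,3): x1+x3 - v13 = 40 - 42 = -2
Step 3: Slack for coalition (2,3): x2+x3 - v23 = 42 - 31 = 11
Step 4: Minimum slack = min(22, -2, 11) = -2, attained by (1,3); coalition (1,3) can block (slack < 0), so the allocation is not in the core

-2


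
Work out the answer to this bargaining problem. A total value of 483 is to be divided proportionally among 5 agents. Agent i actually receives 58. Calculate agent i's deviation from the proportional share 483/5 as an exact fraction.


Step 1: Proportional share = 483/5
Step 2: Agent's actual allocation = 58
Step 3: Excess = 58 - 483/5 = -193/5

-193/5


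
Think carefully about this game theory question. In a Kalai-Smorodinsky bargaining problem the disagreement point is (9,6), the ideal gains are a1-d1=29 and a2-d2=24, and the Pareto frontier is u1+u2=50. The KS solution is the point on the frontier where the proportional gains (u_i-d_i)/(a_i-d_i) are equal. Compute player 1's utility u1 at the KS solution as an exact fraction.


Step 1: At the KS point, (u1-d1)/r1 = (u2-d2)/r2 = t and u1+u2 = 50
Step 2: u1 = d1 + r1*t and u2 = d2 + r2*t, so (d1 + r1*t) + (d2 + r2*t) = 50
Step 3: t = (50 - 9 - 6)/(29 + 24) = 35/53
Step 4: u1 = d1 + r1*t = 9 + 29 * 35/53 = 1492/53
Step 5: (Check: u2 = d2 + r2*t = 1158/53; u1+u2 = 1492/53 + 1158/53 = 50, on the frontier.)

1492/53


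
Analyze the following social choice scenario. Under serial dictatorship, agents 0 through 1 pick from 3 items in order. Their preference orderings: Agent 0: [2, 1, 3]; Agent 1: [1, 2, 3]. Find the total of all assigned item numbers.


Step 1: Agent 0 picks item 2
Step 2: Agent 1 picks item 1
Step 3: Sum = 2 + 1 = 3

3


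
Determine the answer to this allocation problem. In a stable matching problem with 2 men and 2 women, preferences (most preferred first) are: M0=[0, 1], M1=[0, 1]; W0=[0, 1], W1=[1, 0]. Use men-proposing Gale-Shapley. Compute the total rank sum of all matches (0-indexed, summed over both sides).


Step 1: Run Gale-Shapley (men propose, women hold best offer):
  M0 proposes to W0; she accepts
  M1 proposes to W0; rejected
  M1 proposes to W1; she accepts
Step 2: Final matching: W0-M0, W1-M1
Step 3: 0-indexed ranks (man's rank of his match, then woman's): 0 + 0 + 1 + 0
Step 4: Total rank sum = 1

1


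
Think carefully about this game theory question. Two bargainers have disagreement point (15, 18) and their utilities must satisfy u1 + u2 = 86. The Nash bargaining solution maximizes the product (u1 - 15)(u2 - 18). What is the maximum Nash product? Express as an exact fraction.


Step 1: The Nash solution splits surplus symmetrically above the disagreement point
Step 2: u1 = (total + d1 - d2)/2 = (86 + 15 - 18)/2 = 83/2
Step 3: u2 = (total - d1 + d2)/2 = (86 - 15 + 18)/2 = 89/2
Step 4: Nash product = (83/2 - 15) * (89/2 - 18)
Step 5: = 53/2 * 53/2 = 2809/4

2809/4


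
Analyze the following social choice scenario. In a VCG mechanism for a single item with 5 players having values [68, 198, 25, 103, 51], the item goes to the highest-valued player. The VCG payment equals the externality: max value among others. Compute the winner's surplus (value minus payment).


Step 1: The winner is the agent with the highest value: agent 1 with value 198
Step 2: Values of other agents: [68, 25, 103, 51]
Step 3: VCG payment = max of others' values = 103
Step 4: Surplus = 198 - 103 = 95

95


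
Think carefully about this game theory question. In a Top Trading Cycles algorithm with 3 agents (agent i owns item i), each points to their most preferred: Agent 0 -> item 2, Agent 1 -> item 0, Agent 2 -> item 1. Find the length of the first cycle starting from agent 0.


Step 1: Trace the pointer graph from agent 0: 0 -> 2 -> 1 -> 0
Step 2: A cycle is detected when we revisit agent 0
Step 3: The cycle is: 0 -> 2 -> 1 -> 0
Step 4: Cycle length = 3

3


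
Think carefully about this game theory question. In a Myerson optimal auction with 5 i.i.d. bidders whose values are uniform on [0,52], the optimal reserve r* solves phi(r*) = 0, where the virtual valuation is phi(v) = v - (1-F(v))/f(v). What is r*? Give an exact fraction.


Step 1: For U[0,52], F(v) = v/52 and f(v) = 1/52
Step 2: phi(v) = v - (1 - v/52)/(1/52) = v - (52 - v) = 2v - 52
Step 3: Set phi(r*) = 0: 2r* - 52 = 0
Step 4: r* = 52/2 = 26 (the number of bidders n = 5 does not enter)

26


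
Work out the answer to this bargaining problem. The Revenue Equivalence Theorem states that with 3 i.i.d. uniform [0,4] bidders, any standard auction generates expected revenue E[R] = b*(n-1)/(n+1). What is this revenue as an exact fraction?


Step 1: By Revenue Equivalence, expected revenue = b*(n-1)/(n+1)
Step 2: Substituting n = 3, b = 4
Step 3: Revenue = 4*(3-1)/(3+1) = 4*2/4
Step 4: Revenue = 8/4 = 2

2


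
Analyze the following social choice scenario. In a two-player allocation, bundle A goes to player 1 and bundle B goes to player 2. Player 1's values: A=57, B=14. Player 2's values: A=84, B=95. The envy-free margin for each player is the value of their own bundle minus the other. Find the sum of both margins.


Step 1: Player 1's margin = v1(A) - v1(B) = 57 - 14 = 43
Step 2: Player 2's margin = v2(B) - v2(A) = 95 - 84 = 11
Step 3: Total margin = 43 + 11 = 54

54


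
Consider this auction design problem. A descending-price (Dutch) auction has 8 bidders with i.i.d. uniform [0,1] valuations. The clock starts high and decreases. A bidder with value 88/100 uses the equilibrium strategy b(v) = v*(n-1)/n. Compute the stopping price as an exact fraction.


Step 1: Dutch auctions are strategically equivalent to first-price auctions
Step 2: The equilibrium bid is b(v) = v*(n-1)/n
Step 3: b = 22/25 * 7/8
Step 4: b = 77/100

77/100


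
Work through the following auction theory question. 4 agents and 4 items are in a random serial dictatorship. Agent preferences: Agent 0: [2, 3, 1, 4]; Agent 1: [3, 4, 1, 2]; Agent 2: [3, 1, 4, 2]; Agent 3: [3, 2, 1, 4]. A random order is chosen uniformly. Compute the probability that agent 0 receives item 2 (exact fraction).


Step 1: Agent 0 wants item 2
Step 2: There are 24 possible orderings of agents
Step 3: In 18 orderings, agent 0 gets item 2
Step 4: Probability = 18/24 = 3/4

3/4


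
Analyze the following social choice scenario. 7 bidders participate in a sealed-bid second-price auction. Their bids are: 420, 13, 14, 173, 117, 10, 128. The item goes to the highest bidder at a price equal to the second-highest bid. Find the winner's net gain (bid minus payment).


Step 1: Sort bids in descending order: 420, 173, 128, 117, 14, 13, 10
Step 2: The winning bid is the highest: 420
Step 3: The payment equals the second-highest bid: 173
Step 4: Surplus = winner's bid - payment = 420 - 173 = 247

247


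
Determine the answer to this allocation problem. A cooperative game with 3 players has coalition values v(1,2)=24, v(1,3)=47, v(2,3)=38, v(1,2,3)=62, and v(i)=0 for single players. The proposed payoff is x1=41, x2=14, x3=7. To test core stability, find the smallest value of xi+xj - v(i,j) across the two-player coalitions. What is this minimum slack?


Step 1: Slack for coalition (1,2): x1+x2 - v12 = 55 - 24 = 31
Step 2: Slack for coalition (1,3): x1+x3 - v13 = 48 - 47 = 1
Step 3: Slack for coalition (2,3): x2+x3 - v23 = 21 - 38 = -17
Step 4: Minimum slack = min(31, 1, -17) = -17, attained by (2,3); coalition (2,3) can block (slack < 0), so the allocation is not in the core

-17


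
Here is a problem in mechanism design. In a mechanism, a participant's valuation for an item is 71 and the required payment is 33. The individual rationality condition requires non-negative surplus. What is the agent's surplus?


Step 1: Surplus = value - payment = 71 - 33 = 38
Step 2: IR is satisfied (surplus >= 0)

38


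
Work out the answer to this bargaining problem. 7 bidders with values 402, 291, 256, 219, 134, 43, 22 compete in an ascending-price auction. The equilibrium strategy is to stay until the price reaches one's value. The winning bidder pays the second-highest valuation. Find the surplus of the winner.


Step 1: Identify the highest value: 402
Step 2: Identify the second-highest value: 291
Step 3: The final price = second-highest value = 291
Step 4: Surplus = 402 - 291 = 111

111


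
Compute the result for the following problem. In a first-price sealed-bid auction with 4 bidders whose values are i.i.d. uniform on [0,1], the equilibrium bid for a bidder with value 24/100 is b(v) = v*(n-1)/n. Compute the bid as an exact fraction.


Step 1: The symmetric BNE bidding function is b(v) = v * (n-1) / n
Step 2: Substitute v = 6/25 and n = 4
Step 3: b = 6/25 * 3/4
Step 4: b = 9/50

9/50


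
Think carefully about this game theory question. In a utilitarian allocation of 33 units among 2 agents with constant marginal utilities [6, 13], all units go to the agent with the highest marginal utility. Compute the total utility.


Step 1: The marginal utilities are [6, 13]
Step 2: The highest marginal utility is 13
Step 3: All 33 units go to that agent
Step 4: Total utility = 13 * 33 = 429

429


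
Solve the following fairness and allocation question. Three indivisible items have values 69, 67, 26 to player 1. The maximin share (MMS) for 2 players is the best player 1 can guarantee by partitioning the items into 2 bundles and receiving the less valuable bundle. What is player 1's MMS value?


Step 1: Item values = 69, 67, 26
Step 2: Enumerate all 2-bundle partitions and take the smaller bundle:
  Partition 1: {69} vs {67,26} -> bundles 69, 93; min = 69
  Partition 2: {67} vs {69,26} -> bundles 67, 95; min = 67
  Partition 3: {26} vs {69,67} -> bundles 26, 136; min = 26
Step 3: MMS = max(69, 67, 26) = 69

69


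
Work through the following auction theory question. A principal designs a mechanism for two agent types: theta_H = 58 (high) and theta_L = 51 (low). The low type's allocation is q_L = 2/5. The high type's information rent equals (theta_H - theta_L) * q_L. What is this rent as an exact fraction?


Step 1: theta_H - theta_L = 58 - 51 = 7
Step 2: Information rent = (theta_H - theta_L) * q_L
Step 3: = 7 * 2/5
Step 4: = 14/5

14/5


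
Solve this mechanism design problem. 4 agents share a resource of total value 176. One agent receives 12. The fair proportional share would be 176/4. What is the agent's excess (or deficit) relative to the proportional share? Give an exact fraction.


Step 1: Proportional share = 176/4 = 44
Step 2: Agent's actual allocation = 12
Step 3: Excess = 12 - 44 = -32

-32


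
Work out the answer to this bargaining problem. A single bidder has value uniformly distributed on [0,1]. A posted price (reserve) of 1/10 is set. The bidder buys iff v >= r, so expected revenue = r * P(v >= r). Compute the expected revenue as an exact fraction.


Step 1: Posted price r = 1/10, value support [0,1]
Step 2: P(v >= r) = (1 - 1/10)/1 = 9/10
Step 3: Expected revenue = r * P(v >= r) = 1/10 * 9/10
Step 4: Revenue = 9/100

9/100


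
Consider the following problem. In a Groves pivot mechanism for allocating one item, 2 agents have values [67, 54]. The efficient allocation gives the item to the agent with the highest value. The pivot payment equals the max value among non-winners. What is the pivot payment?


Step 1: The efficient winner is agent 0 with value 67
Step 2: Other agents' values: [54]
Step 3: Pivot payment = max(others) = 54
Step 4: The winner pays 54

54
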